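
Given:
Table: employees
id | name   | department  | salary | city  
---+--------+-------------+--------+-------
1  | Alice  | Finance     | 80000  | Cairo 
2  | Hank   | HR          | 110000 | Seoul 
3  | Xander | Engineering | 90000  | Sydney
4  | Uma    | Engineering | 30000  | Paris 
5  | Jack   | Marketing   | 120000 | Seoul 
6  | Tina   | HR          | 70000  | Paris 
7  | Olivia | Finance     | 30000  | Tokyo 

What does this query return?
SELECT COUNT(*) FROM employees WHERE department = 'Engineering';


Counting rows where department = 'Engineering'
  Xander -> MATCH
  Uma -> MATCH


2


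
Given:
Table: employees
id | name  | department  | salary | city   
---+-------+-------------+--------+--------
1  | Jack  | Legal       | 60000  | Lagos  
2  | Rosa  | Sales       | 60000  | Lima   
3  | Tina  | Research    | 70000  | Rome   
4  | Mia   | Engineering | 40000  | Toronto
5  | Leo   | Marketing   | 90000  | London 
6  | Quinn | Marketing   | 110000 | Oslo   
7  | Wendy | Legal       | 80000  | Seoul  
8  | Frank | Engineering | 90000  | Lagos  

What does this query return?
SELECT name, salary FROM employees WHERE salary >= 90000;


Filtering: salary >= 90000
Matching: 3 rows

3 rows:
Leo, 90000
Quinn, 110000
Frank, 90000


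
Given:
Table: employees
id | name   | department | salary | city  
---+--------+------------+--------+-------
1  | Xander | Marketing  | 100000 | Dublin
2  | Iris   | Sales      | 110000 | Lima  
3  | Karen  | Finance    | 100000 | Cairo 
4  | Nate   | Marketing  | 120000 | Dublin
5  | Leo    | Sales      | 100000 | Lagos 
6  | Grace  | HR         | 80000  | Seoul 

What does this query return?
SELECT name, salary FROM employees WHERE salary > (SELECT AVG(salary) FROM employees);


Subquery: AVG(salary) = 101666.67
Filtering: salary > 101666.67
  Iris (110000) -> MATCH
  Nate (120000) -> MATCH


2 rows:
Iris, 110000
Nate, 120000


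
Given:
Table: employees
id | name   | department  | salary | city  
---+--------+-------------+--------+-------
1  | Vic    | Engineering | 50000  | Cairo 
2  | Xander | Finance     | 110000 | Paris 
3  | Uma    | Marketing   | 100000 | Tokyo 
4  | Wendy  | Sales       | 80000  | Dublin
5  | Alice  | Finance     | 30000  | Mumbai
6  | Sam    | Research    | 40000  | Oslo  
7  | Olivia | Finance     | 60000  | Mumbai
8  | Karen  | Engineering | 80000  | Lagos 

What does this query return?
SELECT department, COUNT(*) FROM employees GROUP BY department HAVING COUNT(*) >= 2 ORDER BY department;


Groups with count >= 2:
  Engineering: 2 -> PASS
  Finance: 3 -> PASS
  Marketing: 1 -> filtered out
  Research: 1 -> filtered out
  Sales: 1 -> filtered out


2 groups:
Engineering, 2
Finance, 3


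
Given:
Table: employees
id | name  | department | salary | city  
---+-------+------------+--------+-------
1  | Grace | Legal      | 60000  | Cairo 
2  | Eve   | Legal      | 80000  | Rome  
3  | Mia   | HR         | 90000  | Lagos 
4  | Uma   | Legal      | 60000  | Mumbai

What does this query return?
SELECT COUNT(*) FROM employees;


COUNT(*) counts all rows

4


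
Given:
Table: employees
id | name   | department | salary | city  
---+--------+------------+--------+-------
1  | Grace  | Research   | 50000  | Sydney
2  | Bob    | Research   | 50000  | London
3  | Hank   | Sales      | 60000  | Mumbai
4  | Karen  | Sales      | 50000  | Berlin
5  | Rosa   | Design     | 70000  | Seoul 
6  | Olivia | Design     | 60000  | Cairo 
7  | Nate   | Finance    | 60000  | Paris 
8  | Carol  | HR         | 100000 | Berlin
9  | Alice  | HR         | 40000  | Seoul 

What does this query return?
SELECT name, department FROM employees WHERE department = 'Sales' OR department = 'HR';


Filtering: department = 'Sales' OR 'HR'
Matching: 4 rows

4 rows:
Hank, Sales
Karen, Sales
Carol, HR
Alice, HR


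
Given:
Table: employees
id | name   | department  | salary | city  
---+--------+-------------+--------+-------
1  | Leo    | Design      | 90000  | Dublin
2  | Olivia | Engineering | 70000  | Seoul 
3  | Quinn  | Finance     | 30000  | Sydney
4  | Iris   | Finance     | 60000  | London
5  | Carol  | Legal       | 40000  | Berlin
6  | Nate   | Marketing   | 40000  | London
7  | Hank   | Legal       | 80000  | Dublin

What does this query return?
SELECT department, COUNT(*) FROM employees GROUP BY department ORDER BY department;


Assigning each row to its department group:
  Leo -> Design
  Olivia -> Engineering
  Quinn -> Finance
  Iris -> Finance
  Carol -> Legal
  Nate -> Marketing
  Hank -> Legal


5 groups:
Design, 1
Engineering, 1
Finance, 2
Legal, 2
Marketing, 1


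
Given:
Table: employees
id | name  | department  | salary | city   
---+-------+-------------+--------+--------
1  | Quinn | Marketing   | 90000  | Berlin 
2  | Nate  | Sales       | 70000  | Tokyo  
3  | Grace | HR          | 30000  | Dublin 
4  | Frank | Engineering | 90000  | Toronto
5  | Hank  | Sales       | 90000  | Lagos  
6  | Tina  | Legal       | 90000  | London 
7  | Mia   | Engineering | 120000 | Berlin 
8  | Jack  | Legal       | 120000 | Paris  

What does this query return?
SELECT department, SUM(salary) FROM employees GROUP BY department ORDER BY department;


Summing salary within each department:
  Engineering: 90000 + 120000 = 210000
  HR: 30000 = 30000
  Legal: 90000 + 120000 = 210000
  Marketing: 90000 = 90000
  Sales: 70000 + 90000 = 160000


5 groups:
Engineering, 210000
HR, 30000
Legal, 210000
Marketing, 90000
Sales, 160000


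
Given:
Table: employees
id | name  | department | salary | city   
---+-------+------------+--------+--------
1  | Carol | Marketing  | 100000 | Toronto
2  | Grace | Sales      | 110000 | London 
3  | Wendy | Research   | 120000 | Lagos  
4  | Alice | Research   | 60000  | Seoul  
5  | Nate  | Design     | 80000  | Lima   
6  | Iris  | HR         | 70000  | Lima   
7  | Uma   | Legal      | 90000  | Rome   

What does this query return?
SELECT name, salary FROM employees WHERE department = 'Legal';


Filtering: department = 'Legal'
Matching rows: 1

1 rows:
Uma, 90000


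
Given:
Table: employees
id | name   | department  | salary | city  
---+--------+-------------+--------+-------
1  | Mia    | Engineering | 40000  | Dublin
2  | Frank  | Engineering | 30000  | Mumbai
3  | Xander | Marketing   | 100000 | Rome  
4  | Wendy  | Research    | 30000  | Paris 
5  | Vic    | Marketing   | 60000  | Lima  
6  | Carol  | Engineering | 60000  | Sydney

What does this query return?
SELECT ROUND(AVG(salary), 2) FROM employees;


SUM(salary) = 320000
COUNT = 6
ROUND(AVG, 2) = ROUND(320000 / 6, 2) = 53333.33

53333.33


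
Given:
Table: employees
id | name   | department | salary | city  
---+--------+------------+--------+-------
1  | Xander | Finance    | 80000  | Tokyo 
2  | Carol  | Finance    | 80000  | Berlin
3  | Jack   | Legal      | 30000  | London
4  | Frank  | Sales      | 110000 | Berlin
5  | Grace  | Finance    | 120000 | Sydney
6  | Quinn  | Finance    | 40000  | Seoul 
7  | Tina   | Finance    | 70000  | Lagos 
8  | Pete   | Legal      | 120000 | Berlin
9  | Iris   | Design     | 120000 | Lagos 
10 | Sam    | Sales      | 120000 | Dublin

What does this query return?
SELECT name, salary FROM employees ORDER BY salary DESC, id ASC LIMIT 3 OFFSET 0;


Sort by salary DESC (id ASC tiebreak), then skip 0 and take 3
Rows 1 through 3

3 rows:
Grace, 120000
Pete, 120000
Iris, 120000


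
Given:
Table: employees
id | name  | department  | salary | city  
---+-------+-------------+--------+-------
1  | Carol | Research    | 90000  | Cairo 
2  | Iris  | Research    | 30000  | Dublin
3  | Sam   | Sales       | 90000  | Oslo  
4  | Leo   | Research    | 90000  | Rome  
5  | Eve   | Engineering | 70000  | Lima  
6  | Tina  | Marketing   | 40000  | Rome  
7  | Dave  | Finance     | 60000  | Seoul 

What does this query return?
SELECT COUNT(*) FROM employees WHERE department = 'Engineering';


Counting rows where department = 'Engineering'
  Eve -> MATCH


1


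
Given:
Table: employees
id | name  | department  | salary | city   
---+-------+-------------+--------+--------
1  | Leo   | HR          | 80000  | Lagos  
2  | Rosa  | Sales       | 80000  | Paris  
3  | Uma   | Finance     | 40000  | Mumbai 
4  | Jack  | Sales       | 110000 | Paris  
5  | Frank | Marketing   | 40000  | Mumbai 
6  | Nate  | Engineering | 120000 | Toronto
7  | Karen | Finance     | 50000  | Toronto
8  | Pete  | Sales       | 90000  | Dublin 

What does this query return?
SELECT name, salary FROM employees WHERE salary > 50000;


Filtering: salary > 50000
Matching: 5 rows

5 rows:
Leo, 80000
Rosa, 80000
Jack, 110000
Nate, 120000
Pete, 90000


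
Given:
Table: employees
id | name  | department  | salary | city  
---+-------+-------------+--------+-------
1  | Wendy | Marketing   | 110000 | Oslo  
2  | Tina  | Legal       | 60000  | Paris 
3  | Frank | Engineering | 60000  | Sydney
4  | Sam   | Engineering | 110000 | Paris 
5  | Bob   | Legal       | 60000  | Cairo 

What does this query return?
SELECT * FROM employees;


SELECT * returns all 5 rows with all columns

5 rows:
1, Wendy, Marketing, 110000, Oslo
2, Tina, Legal, 60000, Paris
3, Frank, Engineering, 60000, Sydney
4, Sam, Engineering, 110000, Paris
5, Bob, Legal, 60000, Cairo


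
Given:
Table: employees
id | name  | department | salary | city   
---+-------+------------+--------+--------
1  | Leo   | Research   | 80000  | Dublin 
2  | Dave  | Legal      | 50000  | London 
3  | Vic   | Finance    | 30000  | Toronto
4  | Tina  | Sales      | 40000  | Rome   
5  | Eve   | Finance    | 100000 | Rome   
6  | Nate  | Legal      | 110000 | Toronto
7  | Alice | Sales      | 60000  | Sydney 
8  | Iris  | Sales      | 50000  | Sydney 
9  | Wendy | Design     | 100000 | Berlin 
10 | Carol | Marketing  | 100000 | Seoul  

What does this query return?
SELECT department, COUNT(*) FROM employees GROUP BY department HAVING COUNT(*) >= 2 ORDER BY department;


Groups with count >= 2:
  Finance: 2 -> PASS
  Legal: 2 -> PASS
  Sales: 3 -> PASS
  Design: 1 -> filtered out
  Marketing: 1 -> filtered out
  Research: 1 -> filtered out


3 groups:
Finance, 2
Legal, 2
Sales, 3


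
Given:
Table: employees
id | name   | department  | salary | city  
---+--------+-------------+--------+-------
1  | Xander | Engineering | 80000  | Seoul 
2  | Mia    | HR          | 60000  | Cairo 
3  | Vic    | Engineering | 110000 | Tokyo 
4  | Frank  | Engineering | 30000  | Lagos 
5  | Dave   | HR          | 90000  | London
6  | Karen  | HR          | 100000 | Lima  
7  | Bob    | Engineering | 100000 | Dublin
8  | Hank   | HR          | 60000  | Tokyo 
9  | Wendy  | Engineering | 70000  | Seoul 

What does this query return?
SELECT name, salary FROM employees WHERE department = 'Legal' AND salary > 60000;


Filtering: department = 'Legal' AND salary > 60000
Matching: 0 rows

Empty result set (0 rows)


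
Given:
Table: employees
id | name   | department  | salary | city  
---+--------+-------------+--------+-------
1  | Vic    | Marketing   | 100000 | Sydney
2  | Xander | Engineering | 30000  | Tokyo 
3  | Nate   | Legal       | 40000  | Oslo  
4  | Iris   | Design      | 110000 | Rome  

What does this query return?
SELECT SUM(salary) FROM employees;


SUM(salary) = 100000 + 30000 + 40000 + 110000 = 280000

280000


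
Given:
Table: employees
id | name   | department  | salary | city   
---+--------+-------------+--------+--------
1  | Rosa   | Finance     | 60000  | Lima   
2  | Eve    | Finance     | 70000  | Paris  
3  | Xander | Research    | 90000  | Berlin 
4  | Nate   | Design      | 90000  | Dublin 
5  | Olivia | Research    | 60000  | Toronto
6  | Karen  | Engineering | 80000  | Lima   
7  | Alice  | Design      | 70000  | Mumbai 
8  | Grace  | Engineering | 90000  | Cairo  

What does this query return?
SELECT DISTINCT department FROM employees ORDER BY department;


All 'department' values (row order): Finance, Finance, Research, Design, Research, Engineering, Design, Engineering
Removing duplicates leaves 4 unique value(s).

4 values:
Design
Engineering
Finance
Research


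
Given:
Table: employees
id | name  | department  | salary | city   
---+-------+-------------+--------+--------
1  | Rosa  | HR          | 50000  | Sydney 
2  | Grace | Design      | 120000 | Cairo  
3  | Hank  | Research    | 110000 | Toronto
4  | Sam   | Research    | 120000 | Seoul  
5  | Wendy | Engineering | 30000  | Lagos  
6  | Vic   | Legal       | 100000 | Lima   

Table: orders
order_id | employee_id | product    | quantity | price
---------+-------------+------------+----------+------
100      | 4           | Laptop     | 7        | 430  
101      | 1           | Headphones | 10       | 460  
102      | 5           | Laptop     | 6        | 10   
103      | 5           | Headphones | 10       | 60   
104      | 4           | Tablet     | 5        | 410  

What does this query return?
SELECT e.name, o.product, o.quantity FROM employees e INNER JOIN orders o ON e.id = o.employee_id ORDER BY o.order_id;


Joining employees.id = orders.employee_id:
  employee Sam (id=4) -> order Laptop
  employee Rosa (id=1) -> order Headphones
  employee Wendy (id=5) -> order Laptop
  employee Wendy (id=5) -> order Headphones
  employee Sam (id=4) -> order Tablet


5 rows:
Sam, Laptop, 7
Rosa, Headphones, 10
Wendy, Laptop, 6
Wendy, Headphones, 10
Sam, Tablet, 5


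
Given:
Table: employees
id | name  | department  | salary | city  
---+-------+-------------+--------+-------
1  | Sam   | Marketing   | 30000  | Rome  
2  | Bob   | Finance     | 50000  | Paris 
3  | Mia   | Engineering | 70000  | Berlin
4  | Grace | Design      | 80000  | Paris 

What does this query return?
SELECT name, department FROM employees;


Projecting columns: name, department

4 rows:
Sam, Marketing
Bob, Finance
Mia, Engineering
Grace, Design


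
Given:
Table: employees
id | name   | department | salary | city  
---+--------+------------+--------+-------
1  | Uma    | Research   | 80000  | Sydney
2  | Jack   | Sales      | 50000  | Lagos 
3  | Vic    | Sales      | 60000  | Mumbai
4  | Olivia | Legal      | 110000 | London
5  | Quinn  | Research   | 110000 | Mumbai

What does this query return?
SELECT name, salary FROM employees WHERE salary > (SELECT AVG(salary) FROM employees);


Subquery: AVG(salary) = 82000.0
Filtering: salary > 82000.0
  Olivia (110000) -> MATCH
  Quinn (110000) -> MATCH


2 rows:
Olivia, 110000
Quinn, 110000


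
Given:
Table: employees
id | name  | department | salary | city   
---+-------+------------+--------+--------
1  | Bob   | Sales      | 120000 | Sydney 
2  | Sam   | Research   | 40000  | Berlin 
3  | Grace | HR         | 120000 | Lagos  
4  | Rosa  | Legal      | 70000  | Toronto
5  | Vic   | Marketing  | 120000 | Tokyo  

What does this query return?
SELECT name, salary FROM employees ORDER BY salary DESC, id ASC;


Sorting by salary DESC, then id ASC for ties

5 rows:
Bob, 120000
Grace, 120000
Vic, 120000
Rosa, 70000
Sam, 40000


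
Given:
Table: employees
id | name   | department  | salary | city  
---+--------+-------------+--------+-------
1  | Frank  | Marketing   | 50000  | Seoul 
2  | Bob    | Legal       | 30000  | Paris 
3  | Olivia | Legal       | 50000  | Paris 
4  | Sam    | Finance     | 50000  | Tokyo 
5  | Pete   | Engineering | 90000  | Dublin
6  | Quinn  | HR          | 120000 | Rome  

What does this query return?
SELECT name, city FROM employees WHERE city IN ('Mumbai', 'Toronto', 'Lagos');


Filtering: city IN ('Mumbai', 'Toronto', 'Lagos')
Matching: 0 rows

Empty result set (0 rows)


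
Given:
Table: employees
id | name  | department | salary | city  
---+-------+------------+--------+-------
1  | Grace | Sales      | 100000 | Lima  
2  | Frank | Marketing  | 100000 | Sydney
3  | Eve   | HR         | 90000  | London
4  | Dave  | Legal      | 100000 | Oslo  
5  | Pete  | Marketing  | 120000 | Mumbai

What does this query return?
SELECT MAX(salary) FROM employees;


Salaries: 100000, 100000, 90000, 100000, 120000
MAX = 120000

120000


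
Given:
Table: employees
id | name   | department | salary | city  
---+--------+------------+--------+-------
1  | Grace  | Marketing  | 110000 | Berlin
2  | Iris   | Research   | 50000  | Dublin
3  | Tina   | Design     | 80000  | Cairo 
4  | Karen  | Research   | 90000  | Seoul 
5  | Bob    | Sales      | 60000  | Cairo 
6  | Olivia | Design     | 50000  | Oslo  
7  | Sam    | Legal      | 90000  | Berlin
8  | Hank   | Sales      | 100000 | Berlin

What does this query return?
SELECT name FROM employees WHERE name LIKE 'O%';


LIKE 'O%' matches names starting with 'O'
Matching: 1

1 rows:
Olivia


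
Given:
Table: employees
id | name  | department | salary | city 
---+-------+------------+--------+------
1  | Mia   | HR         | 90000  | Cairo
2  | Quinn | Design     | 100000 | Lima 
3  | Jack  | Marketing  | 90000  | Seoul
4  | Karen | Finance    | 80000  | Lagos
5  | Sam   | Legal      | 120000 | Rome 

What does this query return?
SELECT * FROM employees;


SELECT * returns all 5 rows with all columns

5 rows:
1, Mia, HR, 90000, Cairo
2, Quinn, Design, 100000, Lima
3, Jack, Marketing, 90000, Seoul
4, Karen, Finance, 80000, Lagos
5, Sam, Legal, 120000, Rome


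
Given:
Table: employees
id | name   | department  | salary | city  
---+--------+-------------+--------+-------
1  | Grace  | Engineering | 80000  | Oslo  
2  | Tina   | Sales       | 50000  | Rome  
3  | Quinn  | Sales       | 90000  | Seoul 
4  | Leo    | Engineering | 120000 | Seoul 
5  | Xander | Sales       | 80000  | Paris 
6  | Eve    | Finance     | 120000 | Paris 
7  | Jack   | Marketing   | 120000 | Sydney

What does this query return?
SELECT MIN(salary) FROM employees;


Salaries: 80000, 50000, 90000, 120000, 80000, 120000, 120000
MIN = 50000

50000


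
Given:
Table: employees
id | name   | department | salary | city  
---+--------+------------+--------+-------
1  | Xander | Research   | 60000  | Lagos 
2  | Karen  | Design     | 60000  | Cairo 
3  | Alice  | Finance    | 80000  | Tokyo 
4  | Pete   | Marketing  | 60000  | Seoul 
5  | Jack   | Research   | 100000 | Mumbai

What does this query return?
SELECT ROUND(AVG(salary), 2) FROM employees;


SUM(salary) = 360000
COUNT = 5
ROUND(AVG, 2) = ROUND(360000 / 5, 2) = 72000.0

72000.0


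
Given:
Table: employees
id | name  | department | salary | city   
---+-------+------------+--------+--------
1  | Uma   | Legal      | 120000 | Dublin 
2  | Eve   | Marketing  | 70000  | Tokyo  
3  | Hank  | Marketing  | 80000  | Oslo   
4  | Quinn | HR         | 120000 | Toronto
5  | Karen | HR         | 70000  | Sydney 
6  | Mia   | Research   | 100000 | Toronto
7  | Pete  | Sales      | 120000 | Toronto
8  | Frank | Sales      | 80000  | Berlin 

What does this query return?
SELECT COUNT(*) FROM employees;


COUNT(*) counts all rows

8


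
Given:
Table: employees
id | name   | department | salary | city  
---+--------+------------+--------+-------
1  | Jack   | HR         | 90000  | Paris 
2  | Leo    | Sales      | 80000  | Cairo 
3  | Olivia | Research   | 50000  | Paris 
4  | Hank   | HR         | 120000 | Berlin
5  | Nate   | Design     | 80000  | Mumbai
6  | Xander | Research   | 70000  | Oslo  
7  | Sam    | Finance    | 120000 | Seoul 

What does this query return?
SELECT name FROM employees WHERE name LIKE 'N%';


LIKE 'N%' matches names starting with 'N'
Matching: 1

1 rows:
Nate


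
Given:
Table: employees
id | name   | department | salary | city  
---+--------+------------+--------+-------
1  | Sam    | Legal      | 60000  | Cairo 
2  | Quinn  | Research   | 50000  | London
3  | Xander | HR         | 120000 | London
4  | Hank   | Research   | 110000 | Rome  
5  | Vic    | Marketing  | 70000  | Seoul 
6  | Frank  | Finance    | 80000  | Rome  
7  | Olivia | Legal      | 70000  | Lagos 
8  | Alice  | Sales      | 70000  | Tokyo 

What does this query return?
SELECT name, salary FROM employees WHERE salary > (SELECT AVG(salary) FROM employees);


Subquery: AVG(salary) = 78750.0
Filtering: salary > 78750.0
  Xander (120000) -> MATCH
  Hank (110000) -> MATCH
  Frank (80000) -> MATCH


3 rows:
Xander, 120000
Hank, 110000
Frank, 80000


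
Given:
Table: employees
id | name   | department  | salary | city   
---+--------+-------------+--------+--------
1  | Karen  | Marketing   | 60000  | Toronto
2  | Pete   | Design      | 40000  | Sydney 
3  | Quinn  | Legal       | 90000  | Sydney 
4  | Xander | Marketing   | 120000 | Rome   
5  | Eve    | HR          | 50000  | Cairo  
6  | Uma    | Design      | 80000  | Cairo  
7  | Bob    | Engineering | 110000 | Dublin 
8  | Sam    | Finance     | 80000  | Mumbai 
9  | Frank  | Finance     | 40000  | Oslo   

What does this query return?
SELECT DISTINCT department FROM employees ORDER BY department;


All 'department' values (row order): Marketing, Design, Legal, Marketing, HR, Design, Engineering, Finance, Finance
Removing duplicates leaves 6 unique value(s).

6 values:
Design
Engineering
Finance
HR
Legal
Marketing


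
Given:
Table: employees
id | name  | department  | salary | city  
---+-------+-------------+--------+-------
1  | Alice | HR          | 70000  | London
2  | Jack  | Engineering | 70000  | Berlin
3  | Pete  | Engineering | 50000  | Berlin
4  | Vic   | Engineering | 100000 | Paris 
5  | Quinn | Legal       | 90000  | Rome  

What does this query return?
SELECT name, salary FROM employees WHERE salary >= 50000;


Filtering: salary >= 50000
Matching: 5 rows

5 rows:
Alice, 70000
Jack, 70000
Pete, 50000
Vic, 100000
Quinn, 90000


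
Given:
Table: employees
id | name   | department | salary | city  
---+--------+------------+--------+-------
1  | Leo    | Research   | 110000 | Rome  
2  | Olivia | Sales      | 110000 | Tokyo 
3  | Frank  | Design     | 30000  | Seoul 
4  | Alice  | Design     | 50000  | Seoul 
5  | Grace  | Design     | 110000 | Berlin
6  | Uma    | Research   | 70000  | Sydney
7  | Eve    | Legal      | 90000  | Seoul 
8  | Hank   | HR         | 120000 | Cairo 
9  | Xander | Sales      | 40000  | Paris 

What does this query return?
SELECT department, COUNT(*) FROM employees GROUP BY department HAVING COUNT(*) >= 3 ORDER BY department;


Groups with count >= 3:
  Design: 3 -> PASS
  HR: 1 -> filtered out
  Legal: 1 -> filtered out
  Research: 2 -> filtered out
  Sales: 2 -> filtered out


1 groups:
Design, 3


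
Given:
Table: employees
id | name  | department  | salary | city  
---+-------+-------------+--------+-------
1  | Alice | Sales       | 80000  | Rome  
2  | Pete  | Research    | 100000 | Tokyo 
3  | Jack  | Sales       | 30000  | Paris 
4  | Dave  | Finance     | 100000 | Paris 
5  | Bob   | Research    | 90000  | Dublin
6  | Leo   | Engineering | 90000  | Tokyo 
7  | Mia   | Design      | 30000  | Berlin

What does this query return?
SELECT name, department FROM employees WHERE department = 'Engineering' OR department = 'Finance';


Filtering: department = 'Engineering' OR 'Finance'
Matching: 2 rows

2 rows:
Dave, Finance
Leo, Engineering


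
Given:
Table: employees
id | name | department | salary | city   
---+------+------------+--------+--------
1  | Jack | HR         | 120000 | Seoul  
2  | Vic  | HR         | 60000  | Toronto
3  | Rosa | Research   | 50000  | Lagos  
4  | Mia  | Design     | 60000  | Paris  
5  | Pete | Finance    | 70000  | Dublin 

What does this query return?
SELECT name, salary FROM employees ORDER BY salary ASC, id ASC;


Sorting by salary ASC, then id ASC for ties

5 rows:
Rosa, 50000
Vic, 60000
Mia, 60000
Pete, 70000
Jack, 120000


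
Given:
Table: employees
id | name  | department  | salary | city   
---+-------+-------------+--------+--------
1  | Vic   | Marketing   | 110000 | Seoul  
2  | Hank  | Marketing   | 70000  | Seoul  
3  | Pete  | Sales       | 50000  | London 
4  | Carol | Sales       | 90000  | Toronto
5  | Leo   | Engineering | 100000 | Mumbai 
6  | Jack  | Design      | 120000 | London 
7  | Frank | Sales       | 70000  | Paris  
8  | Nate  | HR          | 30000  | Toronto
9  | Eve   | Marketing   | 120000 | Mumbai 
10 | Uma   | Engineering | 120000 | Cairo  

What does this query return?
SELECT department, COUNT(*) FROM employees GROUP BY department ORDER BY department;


Assigning each row to its department group:
  Vic -> Marketing
  Hank -> Marketing
  Pete -> Sales
  Carol -> Sales
  Leo -> Engineering
  Jack -> Design
  Frank -> Sales
  Nate -> HR
  Eve -> Marketing
  Uma -> Engineering


5 groups:
Design, 1
Engineering, 2
HR, 1
Marketing, 3
Sales, 3


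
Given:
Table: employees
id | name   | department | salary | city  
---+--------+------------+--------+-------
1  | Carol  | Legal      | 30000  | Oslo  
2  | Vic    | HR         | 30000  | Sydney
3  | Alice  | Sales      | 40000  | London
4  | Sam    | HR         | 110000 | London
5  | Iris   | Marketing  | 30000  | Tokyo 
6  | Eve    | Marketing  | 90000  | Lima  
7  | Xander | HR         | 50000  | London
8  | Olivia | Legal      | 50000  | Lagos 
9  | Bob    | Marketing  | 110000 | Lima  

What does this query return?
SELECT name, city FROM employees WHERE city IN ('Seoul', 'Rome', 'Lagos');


Filtering: city IN ('Seoul', 'Rome', 'Lagos')
Matching: 1 rows

1 rows:
Olivia, Lagos


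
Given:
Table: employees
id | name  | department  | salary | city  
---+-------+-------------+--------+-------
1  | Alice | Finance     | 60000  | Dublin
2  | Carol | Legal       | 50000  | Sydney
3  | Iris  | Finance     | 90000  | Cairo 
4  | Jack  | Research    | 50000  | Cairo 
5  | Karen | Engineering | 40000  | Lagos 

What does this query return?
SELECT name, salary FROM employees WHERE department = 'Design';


Filtering: department = 'Design'
Matching rows: 0

Empty result set (0 rows)


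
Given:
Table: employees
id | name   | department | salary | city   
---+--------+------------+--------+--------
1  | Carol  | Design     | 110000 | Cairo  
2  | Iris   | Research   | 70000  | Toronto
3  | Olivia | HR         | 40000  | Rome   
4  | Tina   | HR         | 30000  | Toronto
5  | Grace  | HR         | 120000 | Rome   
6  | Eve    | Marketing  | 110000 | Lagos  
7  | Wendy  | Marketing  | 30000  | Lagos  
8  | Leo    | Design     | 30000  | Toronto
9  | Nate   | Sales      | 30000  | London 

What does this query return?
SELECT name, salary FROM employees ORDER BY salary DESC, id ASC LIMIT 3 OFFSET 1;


Sort by salary DESC (id ASC tiebreak), then skip 1 and take 3
Rows 2 through 4

3 rows:
Carol, 110000
Eve, 110000
Iris, 70000


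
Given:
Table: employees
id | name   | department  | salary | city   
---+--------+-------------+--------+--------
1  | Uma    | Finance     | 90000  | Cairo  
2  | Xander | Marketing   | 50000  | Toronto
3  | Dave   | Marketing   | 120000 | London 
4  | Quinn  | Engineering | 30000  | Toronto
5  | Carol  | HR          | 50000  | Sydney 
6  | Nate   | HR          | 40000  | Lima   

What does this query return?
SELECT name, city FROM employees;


Projecting columns: name, city

6 rows:
Uma, Cairo
Xander, Toronto
Dave, London
Quinn, Toronto
Carol, Sydney
Nate, Lima


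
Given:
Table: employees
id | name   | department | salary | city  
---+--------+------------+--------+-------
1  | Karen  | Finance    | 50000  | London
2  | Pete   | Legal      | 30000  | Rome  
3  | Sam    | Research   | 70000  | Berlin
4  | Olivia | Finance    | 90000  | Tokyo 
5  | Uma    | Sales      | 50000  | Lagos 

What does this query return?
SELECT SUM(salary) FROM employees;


SUM(salary) = 50000 + 30000 + 70000 + 90000 + 50000 = 290000

290000


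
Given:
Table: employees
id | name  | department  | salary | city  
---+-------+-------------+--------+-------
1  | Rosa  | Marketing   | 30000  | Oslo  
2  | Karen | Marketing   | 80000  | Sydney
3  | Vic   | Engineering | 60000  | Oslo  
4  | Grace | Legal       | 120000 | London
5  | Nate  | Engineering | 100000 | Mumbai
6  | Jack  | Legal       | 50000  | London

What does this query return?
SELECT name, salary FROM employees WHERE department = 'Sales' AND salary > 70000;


Filtering: department = 'Sales' AND salary > 70000
Matching: 0 rows

Empty result set (0 rows)


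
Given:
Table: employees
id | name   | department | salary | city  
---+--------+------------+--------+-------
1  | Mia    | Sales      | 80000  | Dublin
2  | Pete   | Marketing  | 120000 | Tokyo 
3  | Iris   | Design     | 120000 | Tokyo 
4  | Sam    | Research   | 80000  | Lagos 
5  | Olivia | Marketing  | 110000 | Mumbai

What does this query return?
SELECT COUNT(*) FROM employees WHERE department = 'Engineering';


Counting rows where department = 'Engineering'


0


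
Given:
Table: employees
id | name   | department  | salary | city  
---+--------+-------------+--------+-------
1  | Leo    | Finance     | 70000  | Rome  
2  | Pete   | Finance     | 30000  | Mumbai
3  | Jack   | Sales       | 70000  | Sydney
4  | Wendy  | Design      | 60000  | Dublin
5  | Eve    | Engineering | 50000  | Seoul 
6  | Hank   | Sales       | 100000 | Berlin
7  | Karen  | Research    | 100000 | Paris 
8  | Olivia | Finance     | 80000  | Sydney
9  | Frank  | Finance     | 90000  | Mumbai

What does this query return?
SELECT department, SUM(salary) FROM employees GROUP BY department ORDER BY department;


Summing salary within each department:
  Design: 60000 = 60000
  Engineering: 50000 = 50000
  Finance: 70000 + 30000 + 80000 + 90000 = 270000
  Research: 100000 = 100000
  Sales: 70000 + 100000 = 170000


5 groups:
Design, 60000
Engineering, 50000
Finance, 270000
Research, 100000
Sales, 170000


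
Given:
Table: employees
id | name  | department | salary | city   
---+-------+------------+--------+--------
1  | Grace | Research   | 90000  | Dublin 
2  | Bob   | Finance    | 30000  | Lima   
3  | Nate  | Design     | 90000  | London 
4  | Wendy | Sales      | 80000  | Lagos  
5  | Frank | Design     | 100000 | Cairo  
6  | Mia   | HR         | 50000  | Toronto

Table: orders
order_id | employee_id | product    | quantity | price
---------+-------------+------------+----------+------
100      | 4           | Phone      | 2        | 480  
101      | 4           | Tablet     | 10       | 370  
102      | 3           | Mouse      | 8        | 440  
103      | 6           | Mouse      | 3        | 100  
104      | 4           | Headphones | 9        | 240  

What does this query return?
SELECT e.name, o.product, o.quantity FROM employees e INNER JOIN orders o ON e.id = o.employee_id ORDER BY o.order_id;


Joining employees.id = orders.employee_id:
  employee Wendy (id=4) -> order Phone
  employee Wendy (id=4) -> order Tablet
  employee Nate (id=3) -> order Mouse
  employee Mia (id=6) -> order Mouse
  employee Wendy (id=4) -> order Headphones


5 rows:
Wendy, Phone, 2
Wendy, Tablet, 10
Nate, Mouse, 8
Mia, Mouse, 3
Wendy, Headphones, 9


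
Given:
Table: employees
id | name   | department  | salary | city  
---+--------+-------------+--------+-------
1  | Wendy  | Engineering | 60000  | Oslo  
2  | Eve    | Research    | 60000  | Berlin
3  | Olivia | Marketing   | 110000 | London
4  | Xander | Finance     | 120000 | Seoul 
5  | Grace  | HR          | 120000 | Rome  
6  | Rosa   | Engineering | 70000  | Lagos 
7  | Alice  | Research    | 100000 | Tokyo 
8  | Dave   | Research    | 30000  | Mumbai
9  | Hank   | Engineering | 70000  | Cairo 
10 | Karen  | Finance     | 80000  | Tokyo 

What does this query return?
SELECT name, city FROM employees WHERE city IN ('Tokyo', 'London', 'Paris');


Filtering: city IN ('Tokyo', 'London', 'Paris')
Matching: 3 rows

3 rows:
Olivia, London
Alice, Tokyo
Karen, Tokyo


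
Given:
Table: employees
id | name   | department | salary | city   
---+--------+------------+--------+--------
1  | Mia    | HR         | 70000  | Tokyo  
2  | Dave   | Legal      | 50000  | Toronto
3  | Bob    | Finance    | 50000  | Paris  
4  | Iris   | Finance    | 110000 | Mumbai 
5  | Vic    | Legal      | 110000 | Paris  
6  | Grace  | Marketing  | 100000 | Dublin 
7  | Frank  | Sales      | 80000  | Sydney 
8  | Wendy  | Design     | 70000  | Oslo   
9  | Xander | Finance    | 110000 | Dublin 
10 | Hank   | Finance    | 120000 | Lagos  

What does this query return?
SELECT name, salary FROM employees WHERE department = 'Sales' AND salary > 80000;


Filtering: department = 'Sales' AND salary > 80000
Matching: 0 rows

Empty result set (0 rows)


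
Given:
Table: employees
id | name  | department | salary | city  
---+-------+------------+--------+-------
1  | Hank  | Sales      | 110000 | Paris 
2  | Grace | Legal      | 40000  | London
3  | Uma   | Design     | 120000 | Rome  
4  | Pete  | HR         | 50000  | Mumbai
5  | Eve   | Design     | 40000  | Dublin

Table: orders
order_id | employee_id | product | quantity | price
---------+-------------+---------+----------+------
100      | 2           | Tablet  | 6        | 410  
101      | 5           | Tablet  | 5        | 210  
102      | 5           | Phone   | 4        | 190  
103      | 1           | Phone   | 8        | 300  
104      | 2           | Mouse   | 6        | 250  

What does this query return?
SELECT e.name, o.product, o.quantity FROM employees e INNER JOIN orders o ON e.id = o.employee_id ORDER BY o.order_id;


Joining employees.id = orders.employee_id:
  employee Grace (id=2) -> order Tablet
  employee Eve (id=5) -> order Tablet
  employee Eve (id=5) -> order Phone
  employee Hank (id=1) -> order Phone
  employee Grace (id=2) -> order Mouse


5 rows:
Grace, Tablet, 6
Eve, Tablet, 5
Eve, Phone, 4
Hank, Phone, 8
Grace, Mouse, 6


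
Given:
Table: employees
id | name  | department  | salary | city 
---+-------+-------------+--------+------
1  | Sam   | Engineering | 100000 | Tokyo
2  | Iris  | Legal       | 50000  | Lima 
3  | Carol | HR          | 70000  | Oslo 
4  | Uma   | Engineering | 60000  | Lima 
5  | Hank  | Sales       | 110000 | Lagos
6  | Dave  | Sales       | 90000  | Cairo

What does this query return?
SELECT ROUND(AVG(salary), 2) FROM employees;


SUM(salary) = 480000
COUNT = 6
ROUND(AVG, 2) = ROUND(480000 / 6, 2) = 80000.0

80000.0


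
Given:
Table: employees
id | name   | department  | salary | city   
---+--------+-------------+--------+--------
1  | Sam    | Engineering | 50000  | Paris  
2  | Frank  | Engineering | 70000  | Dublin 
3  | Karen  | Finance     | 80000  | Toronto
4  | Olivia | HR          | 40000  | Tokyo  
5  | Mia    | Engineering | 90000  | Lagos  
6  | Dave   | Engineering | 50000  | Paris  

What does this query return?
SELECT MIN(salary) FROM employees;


Salaries: 50000, 70000, 80000, 40000, 90000, 50000
MIN = 40000

40000


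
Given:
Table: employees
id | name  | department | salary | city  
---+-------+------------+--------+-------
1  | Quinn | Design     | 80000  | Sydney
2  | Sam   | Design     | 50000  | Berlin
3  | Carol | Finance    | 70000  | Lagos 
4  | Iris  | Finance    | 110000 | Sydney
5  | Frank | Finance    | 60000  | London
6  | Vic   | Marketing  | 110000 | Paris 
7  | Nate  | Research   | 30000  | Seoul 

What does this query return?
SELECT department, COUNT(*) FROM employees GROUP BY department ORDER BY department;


Assigning each row to its department group:
  Quinn -> Design
  Sam -> Design
  Carol -> Finance
  Iris -> Finance
  Frank -> Finance
  Vic -> Marketing
  Nate -> Research


4 groups:
Design, 2
Finance, 3
Marketing, 1
Research, 1


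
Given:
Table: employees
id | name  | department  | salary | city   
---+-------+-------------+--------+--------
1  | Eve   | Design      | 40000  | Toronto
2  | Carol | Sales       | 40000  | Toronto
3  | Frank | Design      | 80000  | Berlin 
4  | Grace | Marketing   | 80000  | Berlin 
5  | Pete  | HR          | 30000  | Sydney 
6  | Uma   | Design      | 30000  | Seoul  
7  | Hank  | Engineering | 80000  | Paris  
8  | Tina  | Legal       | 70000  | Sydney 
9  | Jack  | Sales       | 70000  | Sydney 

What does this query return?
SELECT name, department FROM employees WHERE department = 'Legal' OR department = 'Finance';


Filtering: department = 'Legal' OR 'Finance'
Matching: 1 rows

1 rows:
Tina, Legal


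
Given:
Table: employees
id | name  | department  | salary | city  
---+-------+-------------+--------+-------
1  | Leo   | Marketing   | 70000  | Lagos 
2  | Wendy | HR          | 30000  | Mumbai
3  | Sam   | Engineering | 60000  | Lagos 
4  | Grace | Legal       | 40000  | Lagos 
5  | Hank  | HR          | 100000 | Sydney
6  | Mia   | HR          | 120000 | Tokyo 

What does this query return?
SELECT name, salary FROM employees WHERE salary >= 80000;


Filtering: salary >= 80000
Matching: 2 rows

2 rows:
Hank, 100000
Mia, 120000


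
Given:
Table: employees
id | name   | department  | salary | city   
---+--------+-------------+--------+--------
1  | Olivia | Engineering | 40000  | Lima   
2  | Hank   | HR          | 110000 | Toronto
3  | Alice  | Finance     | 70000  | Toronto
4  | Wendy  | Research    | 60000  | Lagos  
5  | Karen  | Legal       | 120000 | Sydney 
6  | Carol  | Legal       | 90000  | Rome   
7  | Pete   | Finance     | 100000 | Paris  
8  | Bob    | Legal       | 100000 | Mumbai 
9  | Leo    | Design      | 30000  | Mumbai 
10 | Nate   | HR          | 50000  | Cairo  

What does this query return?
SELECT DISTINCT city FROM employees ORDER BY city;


All 'city' values (row order): Lima, Toronto, Toronto, Lagos, Sydney, Rome, Paris, Mumbai, Mumbai, Cairo
Removing duplicates leaves 8 unique value(s).

8 values:
Cairo
Lagos
Lima
Mumbai
Paris
Rome
Sydney
Toronto


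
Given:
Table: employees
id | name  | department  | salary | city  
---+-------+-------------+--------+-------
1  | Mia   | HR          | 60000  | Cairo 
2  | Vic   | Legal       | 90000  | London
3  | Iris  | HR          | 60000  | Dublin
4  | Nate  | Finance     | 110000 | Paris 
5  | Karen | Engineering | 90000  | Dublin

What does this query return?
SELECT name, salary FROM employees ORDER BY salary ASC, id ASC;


Sorting by salary ASC, then id ASC for ties

5 rows:
Mia, 60000
Iris, 60000
Vic, 90000
Karen, 90000
Nate, 110000


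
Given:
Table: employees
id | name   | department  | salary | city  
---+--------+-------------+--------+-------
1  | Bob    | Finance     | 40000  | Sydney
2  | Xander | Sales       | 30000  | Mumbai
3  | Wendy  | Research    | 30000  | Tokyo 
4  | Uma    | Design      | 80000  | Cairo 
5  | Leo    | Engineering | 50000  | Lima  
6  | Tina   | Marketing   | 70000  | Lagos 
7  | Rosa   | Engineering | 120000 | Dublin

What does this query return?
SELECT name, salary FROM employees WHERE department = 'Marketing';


Filtering: department = 'Marketing'
Matching rows: 1

1 rows:
Tina, 70000


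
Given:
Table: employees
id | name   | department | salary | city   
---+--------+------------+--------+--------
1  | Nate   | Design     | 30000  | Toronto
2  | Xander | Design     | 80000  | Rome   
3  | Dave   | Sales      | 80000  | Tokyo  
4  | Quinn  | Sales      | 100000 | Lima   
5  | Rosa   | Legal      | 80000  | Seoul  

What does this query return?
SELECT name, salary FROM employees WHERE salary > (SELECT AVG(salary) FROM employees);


Subquery: AVG(salary) = 74000.0
Filtering: salary > 74000.0
  Xander (80000) -> MATCH
  Dave (80000) -> MATCH
  Quinn (100000) -> MATCH
  Rosa (80000) -> MATCH


4 rows:
Xander, 80000
Dave, 80000
Quinn, 100000
Rosa, 80000


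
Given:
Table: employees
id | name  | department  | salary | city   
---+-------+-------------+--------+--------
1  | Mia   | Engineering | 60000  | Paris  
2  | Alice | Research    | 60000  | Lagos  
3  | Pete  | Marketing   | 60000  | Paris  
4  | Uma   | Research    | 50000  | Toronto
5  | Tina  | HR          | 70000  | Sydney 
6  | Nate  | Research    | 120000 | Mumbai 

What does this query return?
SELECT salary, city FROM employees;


Projecting columns: salary, city

6 rows:
60000, Paris
60000, Lagos
60000, Paris
50000, Toronto
70000, Sydney
120000, Mumbai


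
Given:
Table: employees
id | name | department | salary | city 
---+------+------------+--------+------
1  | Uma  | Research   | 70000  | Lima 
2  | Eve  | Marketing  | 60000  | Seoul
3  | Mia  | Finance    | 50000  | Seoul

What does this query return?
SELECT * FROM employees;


SELECT * returns all 3 rows with all columns

3 rows:
1, Uma, Research, 70000, Lima
2, Eve, Marketing, 60000, Seoul
3, Mia, Finance, 50000, Seoul


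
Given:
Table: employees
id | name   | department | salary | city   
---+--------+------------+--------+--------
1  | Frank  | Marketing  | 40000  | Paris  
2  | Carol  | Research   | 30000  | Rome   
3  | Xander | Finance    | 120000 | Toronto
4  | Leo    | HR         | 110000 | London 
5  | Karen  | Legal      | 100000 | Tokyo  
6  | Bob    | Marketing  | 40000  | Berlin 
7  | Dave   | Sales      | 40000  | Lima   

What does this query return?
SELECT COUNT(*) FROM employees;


COUNT(*) counts all rows

7
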